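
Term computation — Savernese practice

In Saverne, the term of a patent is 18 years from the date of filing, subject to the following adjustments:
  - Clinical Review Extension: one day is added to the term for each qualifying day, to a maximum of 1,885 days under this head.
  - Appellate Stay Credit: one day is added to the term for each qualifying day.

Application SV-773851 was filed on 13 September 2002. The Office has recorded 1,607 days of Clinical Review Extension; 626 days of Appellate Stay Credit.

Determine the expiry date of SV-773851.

October 25, 2026

Base term: filing date + 18 years → 13 September 2020.
Clinical Review Extension: 1607 days (within the 1885-day cap) → +1607 days → 6 February 2025.
Appellate Stay Credit: +626 days → 25 October 2026.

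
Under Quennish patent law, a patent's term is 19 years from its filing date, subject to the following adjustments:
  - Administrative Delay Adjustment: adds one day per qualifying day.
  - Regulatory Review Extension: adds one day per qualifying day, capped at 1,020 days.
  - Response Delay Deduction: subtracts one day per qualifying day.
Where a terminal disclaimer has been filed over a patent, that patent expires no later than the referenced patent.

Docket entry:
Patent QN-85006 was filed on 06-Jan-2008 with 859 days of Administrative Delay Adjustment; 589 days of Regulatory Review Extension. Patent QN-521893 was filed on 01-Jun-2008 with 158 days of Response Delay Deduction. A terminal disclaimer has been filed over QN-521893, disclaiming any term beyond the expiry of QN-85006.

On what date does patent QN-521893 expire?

Natural term of QN-521893:
  Base: filing + 19 years → 1 June 2027.
  Response Delay Deduction: −158 days → 25 December 2026.
Expiry of referenced patent QN-85006:
  Base: filing + 19 years → 6 January 2027.
  Administrative Delay Adjustment: +859 days → 14 May 2029.
  Regulatory Review Extension: 589 days (within the 1020-day cap) → +589 days → 24 December 2030.
Terminal disclaimer: QN-521893 expires on the earlier of 25 December 2026 and 24 December 2030.

December 25, 2026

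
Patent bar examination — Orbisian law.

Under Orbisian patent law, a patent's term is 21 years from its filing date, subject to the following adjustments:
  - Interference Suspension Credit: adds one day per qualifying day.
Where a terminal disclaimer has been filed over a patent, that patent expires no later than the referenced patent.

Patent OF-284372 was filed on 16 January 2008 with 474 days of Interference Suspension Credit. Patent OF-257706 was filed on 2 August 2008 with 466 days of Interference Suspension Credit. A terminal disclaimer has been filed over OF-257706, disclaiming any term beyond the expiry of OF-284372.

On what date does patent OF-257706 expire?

May 5, 2030

Natural term of OF-257706:
  Base: filing + 21 years → 2 August 2029.
  Interference Suspension Credit: +466 days → 11 November 2030.
Expiry of referenced patent OF-284372:
  Base: filing + 21 years → 16 January 2029.
  Interference Suspension Credit: +474 days → 5 May 2030.
Terminal disclaimer: OF-257706 expires on the earlier of 11 November 2030 and 5 May 2030.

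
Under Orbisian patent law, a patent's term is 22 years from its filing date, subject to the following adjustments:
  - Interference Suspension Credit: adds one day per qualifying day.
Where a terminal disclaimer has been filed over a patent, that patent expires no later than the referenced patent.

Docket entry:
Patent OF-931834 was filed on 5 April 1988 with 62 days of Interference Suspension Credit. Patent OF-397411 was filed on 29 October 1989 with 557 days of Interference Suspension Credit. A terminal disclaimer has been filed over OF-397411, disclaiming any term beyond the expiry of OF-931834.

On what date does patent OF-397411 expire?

June 6, 2010

Natural term of OF-397411:
  Base: filing + 22 years → 29 October 2011.
  Interference Suspension Credit: +557 days → 8 May 2013.
Expiry of referenced patent OF-931834:
  Base: filing + 22 years → 5 April 2010.
  Interference Suspension Credit: +62 days → 6 June 2010.
Terminal disclaimer: OF-397411 expires on the earlier of 8 May 2013 and 6 June 2010.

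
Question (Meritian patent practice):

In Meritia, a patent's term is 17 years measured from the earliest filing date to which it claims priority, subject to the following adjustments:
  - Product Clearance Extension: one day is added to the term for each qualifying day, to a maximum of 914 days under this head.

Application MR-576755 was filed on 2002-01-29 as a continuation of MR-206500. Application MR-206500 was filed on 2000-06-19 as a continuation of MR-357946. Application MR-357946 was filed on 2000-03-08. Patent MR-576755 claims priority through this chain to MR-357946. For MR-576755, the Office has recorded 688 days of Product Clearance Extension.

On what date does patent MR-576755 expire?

Earliest priority filing: 8 March 2000.
Base term: 8 March 2000 + 17 years → 8 March 2017.
Product Clearance Extension: 688 days (within the 914-day cap) → +688 days → 25 January 2019.

2019-01-25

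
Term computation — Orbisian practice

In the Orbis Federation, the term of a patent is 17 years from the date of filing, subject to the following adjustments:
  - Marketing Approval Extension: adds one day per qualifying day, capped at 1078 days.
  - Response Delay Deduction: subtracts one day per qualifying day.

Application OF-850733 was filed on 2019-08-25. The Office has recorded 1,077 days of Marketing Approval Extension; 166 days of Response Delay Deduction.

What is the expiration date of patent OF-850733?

Base term: filing date + 17 years → 25 August 2036.
Marketing Approval Extension: 1077 days (within the 1078-day cap) → +1077 days → 7 August 2039.
Response Delay Deduction: −166 days → 22 February 2039.

February 22, 2039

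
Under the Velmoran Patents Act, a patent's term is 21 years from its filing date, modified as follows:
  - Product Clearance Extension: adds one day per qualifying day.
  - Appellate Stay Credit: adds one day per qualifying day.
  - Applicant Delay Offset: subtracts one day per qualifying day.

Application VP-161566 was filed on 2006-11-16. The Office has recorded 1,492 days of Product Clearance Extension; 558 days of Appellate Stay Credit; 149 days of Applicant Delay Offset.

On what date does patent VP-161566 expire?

Base term: filing date + 21 years → 16 November 2027.
Product Clearance Extension: +1492 days → 17 December 2031.
Appellate Stay Credit: +558 days → 27 June 2033.
Applicant Delay Offset: −149 days → 29 January 2033.

January 29, 2033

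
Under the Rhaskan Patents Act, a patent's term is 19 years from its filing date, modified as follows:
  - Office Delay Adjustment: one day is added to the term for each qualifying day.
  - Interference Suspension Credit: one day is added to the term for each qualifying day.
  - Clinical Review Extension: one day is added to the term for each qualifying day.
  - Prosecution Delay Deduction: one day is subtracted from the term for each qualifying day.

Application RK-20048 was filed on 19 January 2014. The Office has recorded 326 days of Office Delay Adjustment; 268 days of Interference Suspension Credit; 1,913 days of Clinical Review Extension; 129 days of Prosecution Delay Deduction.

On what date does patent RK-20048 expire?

Base term: filing date + 19 years → 19 January 2033.
Office Delay Adjustment: +326 days → 11 December 2033.
Interference Suspension Credit: +268 days → 5 September 2034.
Clinical Review Extension: +1913 days → 1 December 2039.
Prosecution Delay Deduction: −129 days → 25 July 2039.

July 25, 2039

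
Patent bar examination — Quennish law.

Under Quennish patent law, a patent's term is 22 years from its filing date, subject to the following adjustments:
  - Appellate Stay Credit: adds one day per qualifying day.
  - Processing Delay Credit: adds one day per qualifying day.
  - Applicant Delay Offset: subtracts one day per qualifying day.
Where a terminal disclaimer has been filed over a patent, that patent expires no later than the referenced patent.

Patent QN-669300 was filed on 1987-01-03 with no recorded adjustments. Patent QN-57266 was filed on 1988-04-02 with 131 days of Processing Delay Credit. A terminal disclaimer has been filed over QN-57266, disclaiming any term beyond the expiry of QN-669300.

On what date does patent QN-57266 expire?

Natural term of QN-57266:
  Base: filing + 22 years → 2 April 2010.
  Processing Delay Credit: +131 days → 11 August 2010.
Expiry of referenced patent QN-669300:
  Base: filing + 22 years → 3 January 2009.
Terminal disclaimer: QN-57266 expires on the earlier of 11 August 2010 and 3 January 2009.

January 3, 2009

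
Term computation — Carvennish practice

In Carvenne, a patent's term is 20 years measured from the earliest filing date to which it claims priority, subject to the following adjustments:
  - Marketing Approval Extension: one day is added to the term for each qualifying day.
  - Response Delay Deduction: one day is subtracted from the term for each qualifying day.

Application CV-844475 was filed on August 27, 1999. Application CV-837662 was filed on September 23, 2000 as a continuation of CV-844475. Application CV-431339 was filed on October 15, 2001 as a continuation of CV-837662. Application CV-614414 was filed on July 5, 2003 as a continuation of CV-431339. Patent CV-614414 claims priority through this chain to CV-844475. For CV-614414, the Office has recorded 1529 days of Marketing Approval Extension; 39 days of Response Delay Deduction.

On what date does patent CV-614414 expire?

2023-09-25

Earliest priority filing: 27 August 1999.
Base term: 27 August 1999 + 20 years → 27 August 2019.
Marketing Approval Extension: +1529 days → 3 November 2023.
Response Delay Deduction: −39 days → 25 September 2023.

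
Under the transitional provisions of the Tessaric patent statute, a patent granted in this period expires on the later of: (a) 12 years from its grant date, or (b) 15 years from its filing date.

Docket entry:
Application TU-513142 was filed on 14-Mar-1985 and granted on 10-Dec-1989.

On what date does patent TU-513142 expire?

December 10, 2001

(a) grant + 12 years → 10 December 2001.
(b) filing + 15 years → 14 March 2000.
Later of the two: 10 December 2001.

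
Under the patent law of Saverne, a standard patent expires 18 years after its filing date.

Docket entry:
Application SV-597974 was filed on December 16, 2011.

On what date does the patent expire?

Filing date + 18 years → 16 December 2029.

December 16, 2029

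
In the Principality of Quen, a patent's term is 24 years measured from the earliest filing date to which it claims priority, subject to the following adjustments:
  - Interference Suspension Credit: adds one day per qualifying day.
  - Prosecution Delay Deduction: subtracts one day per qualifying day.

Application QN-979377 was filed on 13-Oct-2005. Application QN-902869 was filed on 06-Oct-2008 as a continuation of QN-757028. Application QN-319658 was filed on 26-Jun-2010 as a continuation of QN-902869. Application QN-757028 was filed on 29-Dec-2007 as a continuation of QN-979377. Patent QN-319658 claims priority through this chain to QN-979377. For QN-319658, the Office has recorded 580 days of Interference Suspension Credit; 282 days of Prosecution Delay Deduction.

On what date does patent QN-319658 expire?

Earliest priority filing: 13 October 2005.
Base term: 13 October 2005 + 24 years → 13 October 2029.
Interference Suspension Credit: +580 days → 16 May 2031.
Prosecution Delay Deduction: −282 days → 7 August 2030.

August 7, 2030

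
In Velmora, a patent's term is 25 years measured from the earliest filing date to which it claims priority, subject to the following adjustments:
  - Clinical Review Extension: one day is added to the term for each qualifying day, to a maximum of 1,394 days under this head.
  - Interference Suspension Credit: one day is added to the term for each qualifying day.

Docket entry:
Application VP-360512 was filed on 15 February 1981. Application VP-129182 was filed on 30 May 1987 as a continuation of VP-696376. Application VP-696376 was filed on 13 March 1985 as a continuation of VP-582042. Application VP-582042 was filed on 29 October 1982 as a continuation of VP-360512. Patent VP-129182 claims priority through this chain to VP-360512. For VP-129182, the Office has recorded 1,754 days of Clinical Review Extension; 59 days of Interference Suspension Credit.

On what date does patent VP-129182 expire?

Earliest priority filing: 15 February 1981.
Base term: 15 February 1981 + 25 years → 15 February 2006.
Clinical Review Extension: 1754 days claimed exceeds the 1394-day cap, so +1394 days → 10 December 2009.
Interference Suspension Credit: +59 days → 7 February 2010.

2010-02-07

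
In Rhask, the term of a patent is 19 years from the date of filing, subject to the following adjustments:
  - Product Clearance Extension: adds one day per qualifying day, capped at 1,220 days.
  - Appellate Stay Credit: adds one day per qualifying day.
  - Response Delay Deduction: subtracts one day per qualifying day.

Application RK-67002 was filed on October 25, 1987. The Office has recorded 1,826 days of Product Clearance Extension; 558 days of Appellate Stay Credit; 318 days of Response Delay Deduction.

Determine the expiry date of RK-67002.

Base term: filing date + 19 years → 25 October 2006.
Product Clearance Extension: 1826 days claimed exceeds the 1220-day cap, so +1220 days → 26 February 2010.
Appellate Stay Credit: +558 days → 7 September 2011.
Response Delay Deduction: −318 days → 24 October 2010.

2010-10-24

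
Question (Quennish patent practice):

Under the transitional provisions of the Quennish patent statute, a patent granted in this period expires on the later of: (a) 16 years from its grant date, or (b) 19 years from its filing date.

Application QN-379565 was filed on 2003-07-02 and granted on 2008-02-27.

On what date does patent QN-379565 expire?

2024-02-27

(a) grant + 16 years → 27 February 2024.
(b) filing + 19 years → 2 July 2022.
Later of the two: 27 February 2024.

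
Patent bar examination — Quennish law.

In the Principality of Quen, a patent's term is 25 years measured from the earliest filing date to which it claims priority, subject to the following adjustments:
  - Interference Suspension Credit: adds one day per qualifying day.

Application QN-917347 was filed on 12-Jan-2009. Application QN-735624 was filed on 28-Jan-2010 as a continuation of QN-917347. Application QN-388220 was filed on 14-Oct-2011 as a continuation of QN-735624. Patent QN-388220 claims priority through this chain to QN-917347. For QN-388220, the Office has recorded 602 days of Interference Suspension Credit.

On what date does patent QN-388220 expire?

2035-09-06

Earliest priority filing: 12 January 2009.
Base term: 12 January 2009 + 25 years → 12 January 2034.
Interference Suspension Credit: +602 days → 6 September 2035.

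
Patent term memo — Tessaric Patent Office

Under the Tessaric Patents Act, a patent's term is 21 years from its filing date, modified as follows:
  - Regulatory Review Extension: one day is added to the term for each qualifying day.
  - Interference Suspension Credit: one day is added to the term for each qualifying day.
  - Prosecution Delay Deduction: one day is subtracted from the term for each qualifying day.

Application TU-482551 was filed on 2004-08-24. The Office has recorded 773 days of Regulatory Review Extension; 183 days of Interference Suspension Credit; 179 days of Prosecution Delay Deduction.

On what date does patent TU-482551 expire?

Base term: filing date + 21 years → 24 August 2025.
Regulatory Review Extension: +773 days → 6 October 2027.
Interference Suspension Credit: +183 days → 6 April 2028.
Prosecution Delay Deduction: −179 days → 10 October 2027.

October 10, 2027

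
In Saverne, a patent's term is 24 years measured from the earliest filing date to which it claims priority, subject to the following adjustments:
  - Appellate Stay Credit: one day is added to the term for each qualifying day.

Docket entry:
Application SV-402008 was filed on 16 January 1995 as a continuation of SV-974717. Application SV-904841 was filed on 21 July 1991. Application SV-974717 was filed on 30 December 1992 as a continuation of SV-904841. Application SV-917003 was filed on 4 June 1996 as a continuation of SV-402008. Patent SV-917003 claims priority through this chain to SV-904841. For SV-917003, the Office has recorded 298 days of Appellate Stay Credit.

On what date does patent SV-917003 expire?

2016-05-14

Earliest priority filing: 21 July 1991.
Base term: 21 July 1991 + 24 years → 21 July 2015.
Appellate Stay Credit: +298 days → 14 May 2016.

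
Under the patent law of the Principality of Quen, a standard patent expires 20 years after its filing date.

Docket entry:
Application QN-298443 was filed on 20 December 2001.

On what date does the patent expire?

Filing date + 20 years → 20 December 2021.

December 20, 2021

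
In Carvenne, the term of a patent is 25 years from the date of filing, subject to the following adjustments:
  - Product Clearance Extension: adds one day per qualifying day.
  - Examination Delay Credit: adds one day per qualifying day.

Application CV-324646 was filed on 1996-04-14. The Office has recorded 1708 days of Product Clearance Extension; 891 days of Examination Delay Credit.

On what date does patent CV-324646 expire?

2028-05-26

Base term: filing date + 25 years → 14 April 2021.
Product Clearance Extension: +1708 days → 17 December 2025.
Examination Delay Credit: +891 days → 26 May 2028.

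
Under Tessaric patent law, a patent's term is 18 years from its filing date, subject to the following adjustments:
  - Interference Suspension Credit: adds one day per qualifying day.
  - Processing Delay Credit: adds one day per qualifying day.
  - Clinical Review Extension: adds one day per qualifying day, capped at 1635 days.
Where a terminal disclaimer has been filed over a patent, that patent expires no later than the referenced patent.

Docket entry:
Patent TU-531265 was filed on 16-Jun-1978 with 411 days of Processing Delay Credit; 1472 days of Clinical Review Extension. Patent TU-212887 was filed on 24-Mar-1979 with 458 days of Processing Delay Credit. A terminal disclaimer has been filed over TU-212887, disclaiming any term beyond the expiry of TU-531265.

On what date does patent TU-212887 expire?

1998-06-25

Natural term of TU-212887:
  Base: filing + 18 years → 24 March 1997.
  Processing Delay Credit: +458 days → 25 June 1998.
Expiry of referenced patent TU-531265:
  Base: filing + 18 years → 16 June 1996.
  Processing Delay Credit: +411 days → 1 August 1997.
  Clinical Review Extension: 1472 days (within the 1635-day cap) → +1472 days → 12 August 2001.
Terminal disclaimer: TU-212887 expires on the earlier of 25 June 1998 and 12 August 2001.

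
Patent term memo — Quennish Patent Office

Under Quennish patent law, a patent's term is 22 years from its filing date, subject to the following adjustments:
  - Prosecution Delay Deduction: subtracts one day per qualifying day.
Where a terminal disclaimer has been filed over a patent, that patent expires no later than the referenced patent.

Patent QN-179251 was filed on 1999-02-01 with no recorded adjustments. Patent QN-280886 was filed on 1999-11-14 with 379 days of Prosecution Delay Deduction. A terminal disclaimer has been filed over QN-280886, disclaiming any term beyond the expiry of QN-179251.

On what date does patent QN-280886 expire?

October 31, 2020

Natural term of QN-280886:
  Base: filing + 22 years → 14 November 2021.
  Prosecution Delay Deduction: −379 days → 31 October 2020.
Expiry of referenced patent QN-179251:
  Base: filing + 22 years → 1 February 2021.
Terminal disclaimer: QN-280886 expires on the earlier of 31 October 2020 and 1 February 2021.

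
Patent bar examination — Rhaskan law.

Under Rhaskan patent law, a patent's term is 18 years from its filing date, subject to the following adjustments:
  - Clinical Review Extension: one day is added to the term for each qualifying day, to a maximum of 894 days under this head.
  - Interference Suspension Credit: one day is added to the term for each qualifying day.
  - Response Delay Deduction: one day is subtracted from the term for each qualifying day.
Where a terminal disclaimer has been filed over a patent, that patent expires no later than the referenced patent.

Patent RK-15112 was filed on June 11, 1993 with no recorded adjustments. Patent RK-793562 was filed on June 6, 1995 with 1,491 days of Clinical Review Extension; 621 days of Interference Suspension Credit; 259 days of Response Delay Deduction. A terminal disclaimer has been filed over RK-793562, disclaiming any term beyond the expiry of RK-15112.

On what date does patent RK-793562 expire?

June 11, 2011

Natural term of RK-793562:
  Base: filing + 18 years → 6 June 2013.
  Clinical Review Extension: 1491 days claimed exceeds the 894-day cap, so +894 days → 17 November 2015.
  Interference Suspension Credit: +621 days → 30 July 2017.
  Response Delay Deduction: −259 days → 13 November 2016.
Expiry of referenced patent RK-15112:
  Base: filing + 18 years → 11 June 2011.
Terminal disclaimer: RK-793562 expires on the earlier of 13 November 2016 and 11 June 2011.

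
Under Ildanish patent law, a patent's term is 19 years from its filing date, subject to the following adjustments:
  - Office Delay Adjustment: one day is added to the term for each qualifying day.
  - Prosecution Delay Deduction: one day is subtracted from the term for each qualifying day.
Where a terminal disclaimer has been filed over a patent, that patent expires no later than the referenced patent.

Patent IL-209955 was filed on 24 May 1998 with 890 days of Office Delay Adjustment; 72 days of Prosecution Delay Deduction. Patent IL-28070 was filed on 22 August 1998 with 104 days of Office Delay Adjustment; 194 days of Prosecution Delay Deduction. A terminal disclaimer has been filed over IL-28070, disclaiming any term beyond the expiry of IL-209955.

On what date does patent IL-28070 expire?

2017-05-24

Natural term of IL-28070:
  Base: filing + 19 years → 22 August 2017.
  Office Delay Adjustment: +104 days → 4 December 2017.
  Prosecution Delay Deduction: −194 days → 24 May 2017.
Expiry of referenced patent IL-209955:
  Base: filing + 19 years → 24 May 2017.
  Office Delay Adjustment: +890 days → 31 October 2019.
  Prosecution Delay Deduction: −72 days → 20 August 2019.
Terminal disclaimer: IL-28070 expires on the earlier of 24 May 2017 and 20 August 2019.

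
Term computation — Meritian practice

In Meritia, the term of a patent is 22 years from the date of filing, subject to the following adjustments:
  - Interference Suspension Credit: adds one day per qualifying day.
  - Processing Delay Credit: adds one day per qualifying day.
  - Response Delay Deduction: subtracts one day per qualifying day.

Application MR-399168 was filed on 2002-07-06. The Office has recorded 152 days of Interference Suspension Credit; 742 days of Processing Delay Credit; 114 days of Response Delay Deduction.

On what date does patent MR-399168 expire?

Base term: filing date + 22 years → 6 July 2024.
Interference Suspension Credit: +152 days → 5 December 2024.
Processing Delay Credit: +742 days → 17 December 2026.
Response Delay Deduction: −114 days → 25 August 2026.

August 25, 2026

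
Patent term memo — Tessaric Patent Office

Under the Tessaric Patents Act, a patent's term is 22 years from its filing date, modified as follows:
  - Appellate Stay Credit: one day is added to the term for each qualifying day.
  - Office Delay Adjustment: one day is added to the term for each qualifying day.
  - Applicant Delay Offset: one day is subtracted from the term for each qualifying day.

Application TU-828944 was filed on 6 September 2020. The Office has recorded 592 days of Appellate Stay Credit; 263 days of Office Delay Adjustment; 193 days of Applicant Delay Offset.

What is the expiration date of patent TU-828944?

Base term: filing date + 22 years → 6 September 2042.
Appellate Stay Credit: +592 days → 20 April 2044.
Office Delay Adjustment: +263 days → 8 January 2045.
Applicant Delay Offset: −193 days → 29 June 2044.

June 29, 2044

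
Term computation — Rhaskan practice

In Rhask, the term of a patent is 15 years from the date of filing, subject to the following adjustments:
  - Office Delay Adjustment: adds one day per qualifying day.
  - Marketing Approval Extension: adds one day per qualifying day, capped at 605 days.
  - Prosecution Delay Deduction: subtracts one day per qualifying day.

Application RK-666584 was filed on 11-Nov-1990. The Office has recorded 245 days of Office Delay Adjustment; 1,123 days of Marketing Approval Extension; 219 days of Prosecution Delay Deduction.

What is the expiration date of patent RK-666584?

Base term: filing date + 15 years → 11 November 2005.
Office Delay Adjustment: +245 days → 14 July 2006.
Marketing Approval Extension: 1123 days claimed exceeds the 605-day cap, so +605 days → 10 March 2008.
Prosecution Delay Deduction: −219 days → 4 August 2007.

August 4, 2007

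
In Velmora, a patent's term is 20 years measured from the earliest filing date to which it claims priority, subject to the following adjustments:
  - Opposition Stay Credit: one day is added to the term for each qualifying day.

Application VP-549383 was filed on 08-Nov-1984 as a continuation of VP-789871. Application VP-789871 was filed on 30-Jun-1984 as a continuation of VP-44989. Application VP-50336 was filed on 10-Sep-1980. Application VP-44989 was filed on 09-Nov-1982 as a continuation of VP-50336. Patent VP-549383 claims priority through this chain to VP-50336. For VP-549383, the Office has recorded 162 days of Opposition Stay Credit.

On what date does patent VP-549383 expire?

2001-02-19

Earliest priority filing: 10 September 1980.
Base term: 10 September 1980 + 20 years → 10 September 2000.
Opposition Stay Credit: +162 days → 19 February 2001.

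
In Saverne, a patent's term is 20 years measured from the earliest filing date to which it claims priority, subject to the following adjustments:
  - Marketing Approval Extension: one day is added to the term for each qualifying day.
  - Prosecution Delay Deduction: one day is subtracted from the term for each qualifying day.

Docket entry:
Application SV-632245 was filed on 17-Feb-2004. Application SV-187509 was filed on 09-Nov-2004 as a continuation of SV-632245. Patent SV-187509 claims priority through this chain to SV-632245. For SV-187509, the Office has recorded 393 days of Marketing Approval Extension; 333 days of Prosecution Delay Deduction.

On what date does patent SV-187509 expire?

2024-04-17

Earliest priority filing: 17 February 2004.
Base term: 17 February 2004 + 20 years → 17 February 2024.
Marketing Approval Extension: +393 days → 16 March 2025.
Prosecution Delay Deduction: −333 days → 17 April 2024.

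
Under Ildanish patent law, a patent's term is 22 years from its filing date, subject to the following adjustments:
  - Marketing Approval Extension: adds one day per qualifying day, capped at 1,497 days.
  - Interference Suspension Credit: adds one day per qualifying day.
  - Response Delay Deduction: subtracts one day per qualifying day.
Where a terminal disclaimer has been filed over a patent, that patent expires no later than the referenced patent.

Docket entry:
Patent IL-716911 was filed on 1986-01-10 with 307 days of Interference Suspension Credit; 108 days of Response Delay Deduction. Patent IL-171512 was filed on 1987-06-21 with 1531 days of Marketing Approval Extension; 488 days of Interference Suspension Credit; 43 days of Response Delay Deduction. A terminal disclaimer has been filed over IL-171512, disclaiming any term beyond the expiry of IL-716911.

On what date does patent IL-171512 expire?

2008-07-27

Natural term of IL-171512:
  Base: filing + 22 years → 21 June 2009.
  Marketing Approval Extension: 1531 days claimed exceeds the 1497-day cap, so +1497 days → 27 July 2013.
  Interference Suspension Credit: +488 days → 27 November 2014.
  Response Delay Deduction: −43 days → 15 October 2014.
Expiry of referenced patent IL-716911:
  Base: filing + 22 years → 10 January 2008.
  Interference Suspension Credit: +307 days → 12 November 2008.
  Response Delay Deduction: −108 days → 27 July 2008.
Terminal disclaimer: IL-171512 expires on the earlier of 15 October 2014 and 27 July 2008.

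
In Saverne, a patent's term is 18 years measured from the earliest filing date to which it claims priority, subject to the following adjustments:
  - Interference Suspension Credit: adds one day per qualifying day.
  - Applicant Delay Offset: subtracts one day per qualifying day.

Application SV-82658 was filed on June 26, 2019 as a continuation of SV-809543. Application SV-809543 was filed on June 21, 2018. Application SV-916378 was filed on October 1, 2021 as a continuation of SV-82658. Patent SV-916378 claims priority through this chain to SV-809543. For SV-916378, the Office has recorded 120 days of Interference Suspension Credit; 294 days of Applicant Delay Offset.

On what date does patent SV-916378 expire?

2035-12-30

Earliest priority filing: 21 June 2018.
Base term: 21 June 2018 + 18 years → 21 June 2036.
Interference Suspension Credit: +120 days → 19 October 2036.
Applicant Delay Offset: −294 days → 30 December 2035.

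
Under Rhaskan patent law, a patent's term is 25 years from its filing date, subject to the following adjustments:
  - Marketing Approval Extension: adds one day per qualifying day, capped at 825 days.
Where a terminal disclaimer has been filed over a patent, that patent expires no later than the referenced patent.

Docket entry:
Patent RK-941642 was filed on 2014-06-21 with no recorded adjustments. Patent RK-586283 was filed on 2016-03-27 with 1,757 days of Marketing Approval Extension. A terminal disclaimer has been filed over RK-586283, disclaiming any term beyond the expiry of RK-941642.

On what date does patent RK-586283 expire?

June 21, 2039

Natural term of RK-586283:
  Base: filing + 25 years → 27 March 2041.
  Marketing Approval Extension: 1757 days claimed exceeds the 825-day cap, so +825 days → 30 June 2043.
Expiry of referenced patent RK-941642:
  Base: filing + 25 years → 21 June 2039.
Terminal disclaimer: RK-586283 expires on the earlier of 30 June 2043 and 21 June 2039.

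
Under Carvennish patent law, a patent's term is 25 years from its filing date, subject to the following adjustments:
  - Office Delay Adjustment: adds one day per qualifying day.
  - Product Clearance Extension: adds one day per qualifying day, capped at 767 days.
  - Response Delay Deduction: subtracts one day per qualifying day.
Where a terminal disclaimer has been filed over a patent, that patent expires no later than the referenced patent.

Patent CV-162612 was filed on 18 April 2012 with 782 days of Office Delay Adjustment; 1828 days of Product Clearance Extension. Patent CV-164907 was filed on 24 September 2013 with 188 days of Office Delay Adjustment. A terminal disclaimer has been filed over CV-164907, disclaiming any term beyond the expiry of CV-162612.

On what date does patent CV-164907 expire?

Natural term of CV-164907:
  Base: filing + 25 years → 24 September 2038.
  Office Delay Adjustment: +188 days → 31 March 2039.
Expiry of referenced patent CV-162612:
  Base: filing + 25 years → 18 April 2037.
  Office Delay Adjustment: +782 days → 9 June 2039.
  Product Clearance Extension: 1828 days claimed exceeds the 767-day cap, so +767 days → 15 July 2041.
Terminal disclaimer: CV-164907 expires on the earlier of 31 March 2039 and 15 July 2041.

2039-03-31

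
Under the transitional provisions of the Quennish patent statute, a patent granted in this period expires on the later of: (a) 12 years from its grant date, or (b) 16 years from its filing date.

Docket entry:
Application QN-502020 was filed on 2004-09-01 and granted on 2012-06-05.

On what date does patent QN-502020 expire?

2024-06-05

(a) grant + 12 years → 5 June 2024.
(b) filing + 16 years → 1 September 2020.
Later of the two: 5 June 2024.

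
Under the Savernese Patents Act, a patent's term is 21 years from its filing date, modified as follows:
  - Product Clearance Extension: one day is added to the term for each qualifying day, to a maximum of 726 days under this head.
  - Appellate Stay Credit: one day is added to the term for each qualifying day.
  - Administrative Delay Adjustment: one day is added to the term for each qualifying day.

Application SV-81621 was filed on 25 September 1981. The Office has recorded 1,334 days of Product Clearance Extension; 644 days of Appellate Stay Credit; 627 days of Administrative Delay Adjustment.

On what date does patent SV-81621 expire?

Base term: filing date + 21 years → 25 September 2002.
Product Clearance Extension: 1334 days claimed exceeds the 726-day cap, so +726 days → 20 September 2004.
Appellate Stay Credit: +644 days → 26 June 2006.
Administrative Delay Adjustment: +627 days → 14 March 2008.

March 14, 2008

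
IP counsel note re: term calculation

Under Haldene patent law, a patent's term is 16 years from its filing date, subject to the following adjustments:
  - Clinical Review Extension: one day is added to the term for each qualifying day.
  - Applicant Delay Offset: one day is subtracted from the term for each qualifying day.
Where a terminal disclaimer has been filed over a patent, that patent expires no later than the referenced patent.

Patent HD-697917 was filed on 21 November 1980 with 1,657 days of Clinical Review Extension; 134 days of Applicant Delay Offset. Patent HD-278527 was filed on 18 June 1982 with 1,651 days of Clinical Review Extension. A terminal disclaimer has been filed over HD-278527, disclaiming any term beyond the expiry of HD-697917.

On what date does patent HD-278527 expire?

Natural term of HD-278527:
  Base: filing + 16 years → 18 June 1998.
  Clinical Review Extension: +1651 days → 25 December 2002.
Expiry of referenced patent HD-697917:
  Base: filing + 16 years → 21 November 1996.
  Clinical Review Extension: +1657 days → 5 June 2001.
  Applicant Delay Offset: −134 days → 22 January 2001.
Terminal disclaimer: HD-278527 expires on the earlier of 25 December 2002 and 22 January 2001.

January 22, 2001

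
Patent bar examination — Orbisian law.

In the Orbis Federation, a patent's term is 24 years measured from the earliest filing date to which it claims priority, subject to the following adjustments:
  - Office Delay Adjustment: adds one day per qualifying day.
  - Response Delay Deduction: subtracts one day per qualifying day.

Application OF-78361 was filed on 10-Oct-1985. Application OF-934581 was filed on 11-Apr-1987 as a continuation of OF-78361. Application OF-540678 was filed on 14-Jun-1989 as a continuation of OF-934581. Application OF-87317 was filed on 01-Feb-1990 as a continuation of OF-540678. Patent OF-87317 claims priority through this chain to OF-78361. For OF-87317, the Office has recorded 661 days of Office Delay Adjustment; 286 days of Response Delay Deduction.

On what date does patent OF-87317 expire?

Earliest priority filing: 10 October 1985.
Base term: 10 October 1985 + 24 years → 10 October 2009.
Office Delay Adjustment: +661 days → 2 August 2011.
Response Delay Deduction: −286 days → 20 October 2010.

2010-10-20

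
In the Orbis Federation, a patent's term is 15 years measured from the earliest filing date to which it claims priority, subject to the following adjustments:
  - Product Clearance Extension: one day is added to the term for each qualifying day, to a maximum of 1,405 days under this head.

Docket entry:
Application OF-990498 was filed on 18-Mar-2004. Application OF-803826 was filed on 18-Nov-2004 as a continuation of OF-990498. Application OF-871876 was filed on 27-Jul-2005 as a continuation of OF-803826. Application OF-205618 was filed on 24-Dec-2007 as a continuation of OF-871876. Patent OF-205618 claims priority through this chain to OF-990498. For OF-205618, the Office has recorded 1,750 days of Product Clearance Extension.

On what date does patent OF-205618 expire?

January 21, 2023

Earliest priority filing: 18 March 2004.
Base term: 18 March 2004 + 15 years → 18 March 2019.
Product Clearance Extension: 1750 days claimed exceeds the 1405-day cap, so +1405 days → 21 January 2023.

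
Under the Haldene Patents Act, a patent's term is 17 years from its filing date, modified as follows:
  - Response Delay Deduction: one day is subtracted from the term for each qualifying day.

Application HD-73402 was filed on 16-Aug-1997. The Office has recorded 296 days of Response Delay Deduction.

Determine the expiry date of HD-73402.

2013-10-24

Base term: filing date + 17 years → 16 August 2014.
Response Delay Deduction: −296 days → 24 October 2013.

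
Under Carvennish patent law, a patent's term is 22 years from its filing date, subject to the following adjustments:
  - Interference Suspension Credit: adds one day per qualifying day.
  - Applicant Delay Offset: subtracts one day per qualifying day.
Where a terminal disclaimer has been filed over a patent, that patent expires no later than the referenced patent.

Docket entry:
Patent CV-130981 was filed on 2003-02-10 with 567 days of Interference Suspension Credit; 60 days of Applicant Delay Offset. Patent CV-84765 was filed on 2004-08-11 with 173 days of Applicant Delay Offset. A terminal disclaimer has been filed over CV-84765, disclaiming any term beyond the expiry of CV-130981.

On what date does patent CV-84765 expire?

Natural term of CV-84765:
  Base: filing + 22 years → 11 August 2026.
  Applicant Delay Offset: −173 days → 19 February 2026.
Expiry of referenced patent CV-130981:
  Base: filing + 22 years → 10 February 2025.
  Interference Suspension Credit: +567 days → 31 August 2026.
  Applicant Delay Offset: −60 days → 2 July 2026.
Terminal disclaimer: CV-84765 expires on the earlier of 19 February 2026 and 2 July 2026.

February 19, 2026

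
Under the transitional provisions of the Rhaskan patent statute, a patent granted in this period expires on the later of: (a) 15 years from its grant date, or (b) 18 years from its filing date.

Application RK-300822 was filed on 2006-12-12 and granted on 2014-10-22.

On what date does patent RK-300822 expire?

(a) grant + 15 years → 22 October 2029.
(b) filing + 18 years → 12 December 2024.
Later of the two: 22 October 2029.

2029-10-22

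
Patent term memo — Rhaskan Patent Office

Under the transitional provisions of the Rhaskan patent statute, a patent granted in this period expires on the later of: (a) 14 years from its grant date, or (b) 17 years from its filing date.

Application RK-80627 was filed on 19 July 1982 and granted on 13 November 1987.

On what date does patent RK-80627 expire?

2001-11-13

(a) grant + 14 years → 13 November 2001.
(b) filing + 17 years → 19 July 1999.
Later of the two: 13 November 2001.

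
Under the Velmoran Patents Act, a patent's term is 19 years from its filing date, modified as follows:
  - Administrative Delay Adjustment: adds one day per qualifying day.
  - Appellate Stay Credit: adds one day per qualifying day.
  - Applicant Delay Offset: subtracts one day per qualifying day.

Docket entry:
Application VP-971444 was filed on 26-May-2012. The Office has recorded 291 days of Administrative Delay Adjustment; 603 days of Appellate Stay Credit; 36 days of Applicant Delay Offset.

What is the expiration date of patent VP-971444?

September 30, 2033

Base term: filing date + 19 years → 26 May 2031.
Administrative Delay Adjustment: +291 days → 12 March 2032.
Appellate Stay Credit: +603 days → 5 November 2033.
Applicant Delay Offset: −36 days → 30 September 2033.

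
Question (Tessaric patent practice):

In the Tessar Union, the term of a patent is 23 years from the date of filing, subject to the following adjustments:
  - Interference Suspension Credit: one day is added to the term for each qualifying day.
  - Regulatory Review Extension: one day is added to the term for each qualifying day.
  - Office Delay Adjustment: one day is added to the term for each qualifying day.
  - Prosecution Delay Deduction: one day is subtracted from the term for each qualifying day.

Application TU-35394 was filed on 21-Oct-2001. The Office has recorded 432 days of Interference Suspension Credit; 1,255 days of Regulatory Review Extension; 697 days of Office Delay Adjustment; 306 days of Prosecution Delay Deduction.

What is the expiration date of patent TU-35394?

Base term: filing date + 23 years → 21 October 2024.
Interference Suspension Credit: +432 days → 27 December 2025.
Regulatory Review Extension: +1255 days → 4 June 2029.
Office Delay Adjustment: +697 days → 2 May 2031.
Prosecution Delay Deduction: −306 days → 30 June 2030.

June 30, 2030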